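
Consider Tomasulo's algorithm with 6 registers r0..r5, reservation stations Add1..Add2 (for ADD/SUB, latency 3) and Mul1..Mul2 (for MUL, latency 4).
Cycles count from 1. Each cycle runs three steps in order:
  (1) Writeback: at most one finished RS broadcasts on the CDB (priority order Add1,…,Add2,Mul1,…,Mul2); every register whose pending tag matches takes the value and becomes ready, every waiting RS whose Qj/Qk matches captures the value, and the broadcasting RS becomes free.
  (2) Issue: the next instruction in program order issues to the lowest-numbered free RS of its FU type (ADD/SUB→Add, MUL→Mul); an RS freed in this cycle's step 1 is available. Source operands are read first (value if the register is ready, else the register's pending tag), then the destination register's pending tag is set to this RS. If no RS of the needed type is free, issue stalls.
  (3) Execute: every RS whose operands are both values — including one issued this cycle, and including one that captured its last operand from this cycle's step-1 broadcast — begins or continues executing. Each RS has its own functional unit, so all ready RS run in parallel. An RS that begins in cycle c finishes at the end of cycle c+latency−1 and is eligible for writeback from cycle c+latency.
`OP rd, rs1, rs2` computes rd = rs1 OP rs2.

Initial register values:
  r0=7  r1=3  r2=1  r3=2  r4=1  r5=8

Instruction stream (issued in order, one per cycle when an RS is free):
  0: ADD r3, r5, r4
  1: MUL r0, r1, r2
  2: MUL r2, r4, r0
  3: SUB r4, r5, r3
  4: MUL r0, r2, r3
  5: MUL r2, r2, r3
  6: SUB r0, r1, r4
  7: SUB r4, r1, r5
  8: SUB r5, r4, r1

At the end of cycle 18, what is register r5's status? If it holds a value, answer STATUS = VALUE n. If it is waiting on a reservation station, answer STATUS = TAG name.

STATUS = VALUE -8

  c1: issue ADD r3<-Add1  regs: r0:7,r1:3,r2:1,r3:Add1,r4:1,r5:8
  c2: issue MUL r0<-Mul1  regs: r0:Mul1,r1:3,r2:1,r3:Add1,r4:1,r5:8
  c3: issue MUL r2<-Mul2  regs: r0:Mul1,r1:3,r2:Mul2,r3:Add1,r4:1,r5:8
  c4: CDB Add1=9; issue SUB r4<-Add1  regs: r0:Mul1,r1:3,r2:Mul2,r3:9,r4:Add1,r5:8
  c5: stall  regs: r0:Mul1,r1:3,r2:Mul2,r3:9,r4:Add1,r5:8
  c6: CDB Mul1=3; issue MUL r0<-Mul1  regs: r0:Mul1,r1:3,r2:Mul2,r3:9,r4:Add1,r5:8
  c7: CDB Add1=-1; stall  regs: r0:Mul1,r1:3,r2:Mul2,r3:9,r4:-1,r5:8
  c8: stall  regs: r0:Mul1,r1:3,r2:Mul2,r3:9,r4:-1,r5:8
  c9: stall  regs: r0:Mul1,r1:3,r2:Mul2,r3:9,r4:-1,r5:8
  c10: CDB Mul2=3; issue MUL r2<-Mul2  regs: r0:Mul1,r1:3,r2:Mul2,r3:9,r4:-1,r5:8
  c11: issue SUB r0<-Add1  regs: r0:Add1,r1:3,r2:Mul2,r3:9,r4:-1,r5:8
  c12: issue SUB r4<-Add2  regs: r0:Add1,r1:3,r2:Mul2,r3:9,r4:Add2,r5:8
  c13: stall  regs: r0:Add1,r1:3,r2:Mul2,r3:9,r4:Add2,r5:8
  c14: CDB Add1=4; issue SUB r5<-Add1  regs: r0:4,r1:3,r2:Mul2,r3:9,r4:Add2,r5:Add1
  c15: CDB Add2=-5  regs: r0:4,r1:3,r2:Mul2,r3:9,r4:-5,r5:Add1
  c16: CDB Mul1=27  regs: r0:4,r1:3,r2:Mul2,r3:9,r4:-5,r5:Add1
  c17: CDB Mul2=27  regs: r0:4,r1:3,r2:27,r3:9,r4:-5,r5:Add1
  c18: CDB Add1=-8  regs: r0:4,r1:3,r2:27,r3:9,r4:-5,r5:-8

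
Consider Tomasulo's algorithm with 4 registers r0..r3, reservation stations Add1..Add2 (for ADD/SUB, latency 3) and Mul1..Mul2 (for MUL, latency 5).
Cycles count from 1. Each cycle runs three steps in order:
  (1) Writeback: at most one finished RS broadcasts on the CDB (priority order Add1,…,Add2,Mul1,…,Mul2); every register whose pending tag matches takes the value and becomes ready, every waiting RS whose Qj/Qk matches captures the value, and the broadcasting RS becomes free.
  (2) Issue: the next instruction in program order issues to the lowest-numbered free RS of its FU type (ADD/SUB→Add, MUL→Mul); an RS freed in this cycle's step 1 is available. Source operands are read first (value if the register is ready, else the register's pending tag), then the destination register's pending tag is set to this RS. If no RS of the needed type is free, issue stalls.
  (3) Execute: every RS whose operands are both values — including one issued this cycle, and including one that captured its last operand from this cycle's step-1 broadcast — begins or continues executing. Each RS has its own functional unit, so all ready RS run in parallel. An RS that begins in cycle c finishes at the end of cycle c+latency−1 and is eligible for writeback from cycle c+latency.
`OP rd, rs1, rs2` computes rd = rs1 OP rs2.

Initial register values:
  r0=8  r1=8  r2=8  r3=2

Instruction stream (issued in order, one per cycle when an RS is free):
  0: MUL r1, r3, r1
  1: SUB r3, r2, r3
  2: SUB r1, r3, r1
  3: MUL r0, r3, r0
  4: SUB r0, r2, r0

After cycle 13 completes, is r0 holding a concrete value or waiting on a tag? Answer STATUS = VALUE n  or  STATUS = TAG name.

  c1: issue MUL r1<-Mul1  regs: r0:8,r1:Mul1,r2:8,r3:2
  c2: issue SUB r3<-Add1  regs: r0:8,r1:Mul1,r2:8,r3:Add1
  c3: issue SUB r1<-Add2  regs: r0:8,r1:Add2,r2:8,r3:Add1
  c4: issue MUL r0<-Mul2  regs: r0:Mul2,r1:Add2,r2:8,r3:Add1
  c5: CDB Add1=6; issue SUB r0<-Add1  regs: r0:Add1,r1:Add2,r2:8,r3:6
  c6: CDB Mul1=16  regs: r0:Add1,r1:Add2,r2:8,r3:6
  c7: -  regs: r0:Add1,r1:Add2,r2:8,r3:6
  c8: -  regs: r0:Add1,r1:Add2,r2:8,r3:6
  c9: CDB Add2=-10  regs: r0:Add1,r1:-10,r2:8,r3:6
  c10: CDB Mul2=48  regs: r0:Add1,r1:-10,r2:8,r3:6
  c11: -  regs: r0:Add1,r1:-10,r2:8,r3:6
  c12: -  regs: r0:Add1,r1:-10,r2:8,r3:6
  c13: CDB Add1=-40  regs: r0:-40,r1:-10,r2:8,r3:6

STATUS = VALUE -40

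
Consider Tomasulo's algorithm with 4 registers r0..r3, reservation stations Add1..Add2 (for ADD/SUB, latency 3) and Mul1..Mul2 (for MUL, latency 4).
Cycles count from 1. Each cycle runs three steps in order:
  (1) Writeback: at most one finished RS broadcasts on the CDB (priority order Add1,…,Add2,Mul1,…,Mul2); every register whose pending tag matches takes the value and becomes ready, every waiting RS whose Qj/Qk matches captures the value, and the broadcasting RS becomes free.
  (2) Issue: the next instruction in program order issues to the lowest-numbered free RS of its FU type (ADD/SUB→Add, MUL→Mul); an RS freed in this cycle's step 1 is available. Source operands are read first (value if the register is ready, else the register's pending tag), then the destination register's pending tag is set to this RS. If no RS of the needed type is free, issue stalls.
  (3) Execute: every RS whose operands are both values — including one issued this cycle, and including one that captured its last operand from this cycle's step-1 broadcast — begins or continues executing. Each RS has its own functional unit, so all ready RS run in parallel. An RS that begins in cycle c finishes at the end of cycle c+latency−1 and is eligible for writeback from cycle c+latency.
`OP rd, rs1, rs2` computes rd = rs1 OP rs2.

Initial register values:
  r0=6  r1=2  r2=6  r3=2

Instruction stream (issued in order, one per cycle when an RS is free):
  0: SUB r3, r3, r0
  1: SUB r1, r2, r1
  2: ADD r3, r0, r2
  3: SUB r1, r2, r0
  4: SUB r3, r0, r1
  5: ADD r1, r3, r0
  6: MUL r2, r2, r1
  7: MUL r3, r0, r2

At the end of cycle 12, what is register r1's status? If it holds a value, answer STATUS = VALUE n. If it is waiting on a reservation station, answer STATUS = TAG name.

STATUS = TAG Add2

  c1: issue SUB r3<-Add1  regs: r0:6,r1:2,r2:6,r3:Add1
  c2: issue SUB r1<-Add2  regs: r0:6,r1:Add2,r2:6,r3:Add1
  c3: stall  regs: r0:6,r1:Add2,r2:6,r3:Add1
  c4: CDB Add1=-4; issue ADD r3<-Add1  regs: r0:6,r1:Add2,r2:6,r3:Add1
  c5: CDB Add2=4; issue SUB r1<-Add2  regs: r0:6,r1:Add2,r2:6,r3:Add1
  c6: stall  regs: r0:6,r1:Add2,r2:6,r3:Add1
  c7: CDB Add1=12; issue SUB r3<-Add1  regs: r0:6,r1:Add2,r2:6,r3:Add1
  c8: CDB Add2=0; issue ADD r1<-Add2  regs: r0:6,r1:Add2,r2:6,r3:Add1
  c9: issue MUL r2<-Mul1  regs: r0:6,r1:Add2,r2:Mul1,r3:Add1
  c10: issue MUL r3<-Mul2  regs: r0:6,r1:Add2,r2:Mul1,r3:Mul2
  c11: CDB Add1=6  regs: r0:6,r1:Add2,r2:Mul1,r3:Mul2
  c12: -  regs: r0:6,r1:Add2,r2:Mul1,r3:Mul2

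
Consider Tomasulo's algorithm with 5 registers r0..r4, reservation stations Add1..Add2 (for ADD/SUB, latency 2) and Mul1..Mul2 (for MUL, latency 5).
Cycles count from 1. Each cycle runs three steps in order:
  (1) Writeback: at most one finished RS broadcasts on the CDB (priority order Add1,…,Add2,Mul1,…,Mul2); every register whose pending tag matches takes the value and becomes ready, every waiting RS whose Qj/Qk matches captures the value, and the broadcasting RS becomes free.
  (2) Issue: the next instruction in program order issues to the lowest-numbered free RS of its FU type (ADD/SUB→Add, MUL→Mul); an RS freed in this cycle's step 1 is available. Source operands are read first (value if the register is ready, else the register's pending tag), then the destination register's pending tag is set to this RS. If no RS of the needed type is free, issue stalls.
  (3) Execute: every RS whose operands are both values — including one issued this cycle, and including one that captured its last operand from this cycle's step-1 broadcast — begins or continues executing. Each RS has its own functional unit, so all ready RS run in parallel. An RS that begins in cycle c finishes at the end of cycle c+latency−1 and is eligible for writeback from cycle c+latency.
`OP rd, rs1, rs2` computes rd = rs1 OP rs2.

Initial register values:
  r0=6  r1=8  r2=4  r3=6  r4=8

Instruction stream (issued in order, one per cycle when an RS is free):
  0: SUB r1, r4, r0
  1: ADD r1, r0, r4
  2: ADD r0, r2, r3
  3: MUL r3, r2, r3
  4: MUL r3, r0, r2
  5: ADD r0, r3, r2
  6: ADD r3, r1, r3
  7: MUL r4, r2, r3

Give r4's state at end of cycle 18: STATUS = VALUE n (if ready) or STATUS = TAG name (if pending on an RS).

STATUS = VALUE 216

cycle 1: issue SUB r1<-Add1 // r0:6,r1:Add1,r2:4,r3:6,r4:8
cycle 2: issue ADD r1<-Add2 // r0:6,r1:Add2,r2:4,r3:6,r4:8
cycle 3: CDB Add1=2; issue ADD r0<-Add1 // r0:Add1,r1:Add2,r2:4,r3:6,r4:8
cycle 4: CDB Add2=14; issue MUL r3<-Mul1 // r0:Add1,r1:14,r2:4,r3:Mul1,r4:8
cycle 5: CDB Add1=10; issue MUL r3<-Mul2 // r0:10,r1:14,r2:4,r3:Mul2,r4:8
cycle 6: issue ADD r0<-Add1 // r0:Add1,r1:14,r2:4,r3:Mul2,r4:8
cycle 7: issue ADD r3<-Add2 // r0:Add1,r1:14,r2:4,r3:Add2,r4:8
cycle 8: stall // r0:Add1,r1:14,r2:4,r3:Add2,r4:8
cycle 9: CDB Mul1=24; issue MUL r4<-Mul1 // r0:Add1,r1:14,r2:4,r3:Add2,r4:Mul1
cycle 10: CDB Mul2=40 // r0:Add1,r1:14,r2:4,r3:Add2,r4:Mul1
cycle 11: - // r0:Add1,r1:14,r2:4,r3:Add2,r4:Mul1
cycle 12: CDB Add1=44 // r0:44,r1:14,r2:4,r3:Add2,r4:Mul1
cycle 13: CDB Add2=54 // r0:44,r1:14,r2:4,r3:54,r4:Mul1
cycle 14: - // r0:44,r1:14,r2:4,r3:54,r4:Mul1
cycle 15: - // r0:44,r1:14,r2:4,r3:54,r4:Mul1
cycle 16: - // r0:44,r1:14,r2:4,r3:54,r4:Mul1
cycle 17: - // r0:44,r1:14,r2:4,r3:54,r4:Mul1
cycle 18: CDB Mul1=216 // r0:44,r1:14,r2:4,r3:54,r4:216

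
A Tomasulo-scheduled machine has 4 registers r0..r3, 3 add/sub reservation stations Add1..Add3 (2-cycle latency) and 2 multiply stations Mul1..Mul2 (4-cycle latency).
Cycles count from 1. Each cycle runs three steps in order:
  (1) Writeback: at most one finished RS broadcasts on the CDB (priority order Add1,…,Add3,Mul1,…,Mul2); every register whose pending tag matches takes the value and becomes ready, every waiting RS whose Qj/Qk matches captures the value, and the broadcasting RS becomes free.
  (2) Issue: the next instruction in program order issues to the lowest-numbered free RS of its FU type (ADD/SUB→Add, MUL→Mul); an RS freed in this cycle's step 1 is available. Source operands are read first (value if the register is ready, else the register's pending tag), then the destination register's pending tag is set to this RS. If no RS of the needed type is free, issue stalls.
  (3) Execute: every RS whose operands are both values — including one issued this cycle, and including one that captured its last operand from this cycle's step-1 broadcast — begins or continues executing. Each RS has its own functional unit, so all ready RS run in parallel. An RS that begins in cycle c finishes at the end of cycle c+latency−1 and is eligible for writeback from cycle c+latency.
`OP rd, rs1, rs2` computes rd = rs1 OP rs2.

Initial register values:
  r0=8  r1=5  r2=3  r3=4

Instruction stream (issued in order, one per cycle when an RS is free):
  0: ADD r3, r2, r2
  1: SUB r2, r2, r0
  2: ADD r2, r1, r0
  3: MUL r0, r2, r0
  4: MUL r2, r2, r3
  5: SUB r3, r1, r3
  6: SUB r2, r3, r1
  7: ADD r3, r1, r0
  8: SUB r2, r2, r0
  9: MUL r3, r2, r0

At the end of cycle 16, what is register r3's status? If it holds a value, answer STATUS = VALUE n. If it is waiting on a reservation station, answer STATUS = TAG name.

  c1: issue ADD r3<-Add1  regs: r0:8,r1:5,r2:3,r3:Add1
  c2: issue SUB r2<-Add2  regs: r0:8,r1:5,r2:Add2,r3:Add1
  c3: CDB Add1=6; issue ADD r2<-Add1  regs: r0:8,r1:5,r2:Add1,r3:6
  c4: CDB Add2=-5; issue MUL r0<-Mul1  regs: r0:Mul1,r1:5,r2:Add1,r3:6
  c5: CDB Add1=13; issue MUL r2<-Mul2  regs: r0:Mul1,r1:5,r2:Mul2,r3:6
  c6: issue SUB r3<-Add1  regs: r0:Mul1,r1:5,r2:Mul2,r3:Add1
  c7: issue SUB r2<-Add2  regs: r0:Mul1,r1:5,r2:Add2,r3:Add1
  c8: CDB Add1=-1; issue ADD r3<-Add1  regs: r0:Mul1,r1:5,r2:Add2,r3:Add1
  c9: CDB Mul1=104; issue SUB r2<-Add3  regs: r0:104,r1:5,r2:Add3,r3:Add1
  c10: CDB Add2=-6; issue MUL r3<-Mul1  regs: r0:104,r1:5,r2:Add3,r3:Mul1
  c11: CDB Add1=109  regs: r0:104,r1:5,r2:Add3,r3:Mul1
  c12: CDB Add3=-110  regs: r0:104,r1:5,r2:-110,r3:Mul1
  c13: CDB Mul2=78  regs: r0:104,r1:5,r2:-110,r3:Mul1
  c14: -  regs: r0:104,r1:5,r2:-110,r3:Mul1
  c15: -  regs: r0:104,r1:5,r2:-110,r3:Mul1
  c16: CDB Mul1=-11440  regs: r0:104,r1:5,r2:-110,r3:-11440

STATUS = VALUE -11440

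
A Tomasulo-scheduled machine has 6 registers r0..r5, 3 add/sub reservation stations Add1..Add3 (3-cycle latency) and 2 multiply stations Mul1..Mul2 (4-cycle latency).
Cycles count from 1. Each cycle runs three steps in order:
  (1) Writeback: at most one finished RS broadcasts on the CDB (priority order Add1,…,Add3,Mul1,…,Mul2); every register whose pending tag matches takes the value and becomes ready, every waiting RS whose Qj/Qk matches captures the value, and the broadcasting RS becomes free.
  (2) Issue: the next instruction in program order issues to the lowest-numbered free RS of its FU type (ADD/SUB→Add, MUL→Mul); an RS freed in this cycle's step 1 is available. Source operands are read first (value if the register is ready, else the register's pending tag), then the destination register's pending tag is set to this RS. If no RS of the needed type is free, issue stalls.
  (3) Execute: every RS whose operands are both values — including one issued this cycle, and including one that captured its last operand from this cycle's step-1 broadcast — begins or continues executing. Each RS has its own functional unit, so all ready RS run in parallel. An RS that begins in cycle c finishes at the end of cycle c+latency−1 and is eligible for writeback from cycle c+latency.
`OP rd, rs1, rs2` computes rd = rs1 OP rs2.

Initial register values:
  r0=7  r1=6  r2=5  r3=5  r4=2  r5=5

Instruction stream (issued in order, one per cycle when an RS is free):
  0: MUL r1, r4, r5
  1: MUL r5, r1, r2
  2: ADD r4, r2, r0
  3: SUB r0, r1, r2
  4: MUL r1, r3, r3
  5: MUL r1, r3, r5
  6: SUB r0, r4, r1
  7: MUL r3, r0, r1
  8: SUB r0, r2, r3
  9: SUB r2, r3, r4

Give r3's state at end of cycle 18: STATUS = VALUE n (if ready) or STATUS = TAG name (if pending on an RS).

STATUS = TAG Mul2

c1: issue MUL r1<-Mul1 | r0:7,r1:Mul1,r2:5,r3:5,r4:2,r5:5
c2: issue MUL r5<-Mul2 | r0:7,r1:Mul1,r2:5,r3:5,r4:2,r5:Mul2
c3: issue ADD r4<-Add1 | r0:7,r1:Mul1,r2:5,r3:5,r4:Add1,r5:Mul2
c4: issue SUB r0<-Add2 | r0:Add2,r1:Mul1,r2:5,r3:5,r4:Add1,r5:Mul2
c5: CDB Mul1=10; issue MUL r1<-Mul1 | r0:Add2,r1:Mul1,r2:5,r3:5,r4:Add1,r5:Mul2
c6: CDB Add1=12; stall | r0:Add2,r1:Mul1,r2:5,r3:5,r4:12,r5:Mul2
c7: stall | r0:Add2,r1:Mul1,r2:5,r3:5,r4:12,r5:Mul2
c8: CDB Add2=5; stall | r0:5,r1:Mul1,r2:5,r3:5,r4:12,r5:Mul2
c9: CDB Mul1=25; issue MUL r1<-Mul1 | r0:5,r1:Mul1,r2:5,r3:5,r4:12,r5:Mul2
c10: CDB Mul2=50; issue SUB r0<-Add1 | r0:Add1,r1:Mul1,r2:5,r3:5,r4:12,r5:50
c11: issue MUL r3<-Mul2 | r0:Add1,r1:Mul1,r2:5,r3:Mul2,r4:12,r5:50
c12: issue SUB r0<-Add2 | r0:Add2,r1:Mul1,r2:5,r3:Mul2,r4:12,r5:50
c13: issue SUB r2<-Add3 | r0:Add2,r1:Mul1,r2:Add3,r3:Mul2,r4:12,r5:50
c14: CDB Mul1=250 | r0:Add2,r1:250,r2:Add3,r3:Mul2,r4:12,r5:50
c15: - | r0:Add2,r1:250,r2:Add3,r3:Mul2,r4:12,r5:50
c16: - | r0:Add2,r1:250,r2:Add3,r3:Mul2,r4:12,r5:50
c17: CDB Add1=-238 | r0:Add2,r1:250,r2:Add3,r3:Mul2,r4:12,r5:50
c18: - | r0:Add2,r1:250,r2:Add3,r3:Mul2,r4:12,r5:50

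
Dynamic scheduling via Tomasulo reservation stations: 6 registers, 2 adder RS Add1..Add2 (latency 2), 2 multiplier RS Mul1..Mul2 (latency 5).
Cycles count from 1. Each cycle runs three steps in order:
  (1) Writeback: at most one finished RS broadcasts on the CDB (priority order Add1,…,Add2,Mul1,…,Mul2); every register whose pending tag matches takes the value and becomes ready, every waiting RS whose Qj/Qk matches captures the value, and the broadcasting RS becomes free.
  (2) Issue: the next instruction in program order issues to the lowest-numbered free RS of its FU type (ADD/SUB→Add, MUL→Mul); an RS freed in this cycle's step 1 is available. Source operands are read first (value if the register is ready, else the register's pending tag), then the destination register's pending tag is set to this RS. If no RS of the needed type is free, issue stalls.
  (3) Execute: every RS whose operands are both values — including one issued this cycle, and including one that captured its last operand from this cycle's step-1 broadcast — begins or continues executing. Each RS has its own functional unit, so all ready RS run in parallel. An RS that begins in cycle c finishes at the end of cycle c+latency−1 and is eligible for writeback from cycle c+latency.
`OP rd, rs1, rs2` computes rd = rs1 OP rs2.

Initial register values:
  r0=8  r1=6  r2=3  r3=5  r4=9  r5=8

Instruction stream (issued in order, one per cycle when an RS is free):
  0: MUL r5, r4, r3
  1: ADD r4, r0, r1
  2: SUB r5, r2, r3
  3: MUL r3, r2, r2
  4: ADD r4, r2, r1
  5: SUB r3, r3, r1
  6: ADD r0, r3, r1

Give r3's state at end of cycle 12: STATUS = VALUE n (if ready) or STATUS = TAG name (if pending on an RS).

STATUS = VALUE 3

c1: issue MUL r5<-Mul1 | r0:8,r1:6,r2:3,r3:5,r4:9,r5:Mul1
c2: issue ADD r4<-Add1 | r0:8,r1:6,r2:3,r3:5,r4:Add1,r5:Mul1
c3: issue SUB r5<-Add2 | r0:8,r1:6,r2:3,r3:5,r4:Add1,r5:Add2
c4: CDB Add1=14; issue MUL r3<-Mul2 | r0:8,r1:6,r2:3,r3:Mul2,r4:14,r5:Add2
c5: CDB Add2=-2; issue ADD r4<-Add1 | r0:8,r1:6,r2:3,r3:Mul2,r4:Add1,r5:-2
c6: CDB Mul1=45; issue SUB r3<-Add2 | r0:8,r1:6,r2:3,r3:Add2,r4:Add1,r5:-2
c7: CDB Add1=9; issue ADD r0<-Add1 | r0:Add1,r1:6,r2:3,r3:Add2,r4:9,r5:-2
c8: - | r0:Add1,r1:6,r2:3,r3:Add2,r4:9,r5:-2
c9: CDB Mul2=9 | r0:Add1,r1:6,r2:3,r3:Add2,r4:9,r5:-2
c10: - | r0:Add1,r1:6,r2:3,r3:Add2,r4:9,r5:-2
c11: CDB Add2=3 | r0:Add1,r1:6,r2:3,r3:3,r4:9,r5:-2
c12: - | r0:Add1,r1:6,r2:3,r3:3,r4:9,r5:-2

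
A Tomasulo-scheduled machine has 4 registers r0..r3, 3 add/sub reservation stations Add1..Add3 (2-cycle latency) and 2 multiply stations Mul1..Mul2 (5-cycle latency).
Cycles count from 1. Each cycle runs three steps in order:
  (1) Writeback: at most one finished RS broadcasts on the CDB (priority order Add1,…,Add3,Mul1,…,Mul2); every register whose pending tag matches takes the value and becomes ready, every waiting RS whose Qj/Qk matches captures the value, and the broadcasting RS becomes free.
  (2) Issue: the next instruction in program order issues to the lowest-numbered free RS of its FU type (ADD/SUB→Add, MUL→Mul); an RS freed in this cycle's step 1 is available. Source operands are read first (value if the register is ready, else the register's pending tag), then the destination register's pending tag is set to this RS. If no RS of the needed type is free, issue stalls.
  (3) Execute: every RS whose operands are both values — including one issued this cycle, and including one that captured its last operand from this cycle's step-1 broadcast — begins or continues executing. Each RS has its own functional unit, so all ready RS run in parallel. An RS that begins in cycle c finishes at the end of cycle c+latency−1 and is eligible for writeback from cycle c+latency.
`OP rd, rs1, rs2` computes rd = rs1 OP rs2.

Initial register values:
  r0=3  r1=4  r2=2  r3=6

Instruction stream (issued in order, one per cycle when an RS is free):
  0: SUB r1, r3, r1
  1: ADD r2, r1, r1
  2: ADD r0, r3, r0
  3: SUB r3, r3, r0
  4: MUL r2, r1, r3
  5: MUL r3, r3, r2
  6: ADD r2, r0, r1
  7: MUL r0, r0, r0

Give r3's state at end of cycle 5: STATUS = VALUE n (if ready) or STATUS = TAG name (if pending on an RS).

c1: issue SUB r1<-Add1 | r0:3,r1:Add1,r2:2,r3:6
c2: issue ADD r2<-Add2 | r0:3,r1:Add1,r2:Add2,r3:6
c3: CDB Add1=2; issue ADD r0<-Add1 | r0:Add1,r1:2,r2:Add2,r3:6
c4: issue SUB r3<-Add3 | r0:Add1,r1:2,r2:Add2,r3:Add3
c5: CDB Add1=9; issue MUL r2<-Mul1 | r0:9,r1:2,r2:Mul1,r3:Add3

STATUS = TAG Add3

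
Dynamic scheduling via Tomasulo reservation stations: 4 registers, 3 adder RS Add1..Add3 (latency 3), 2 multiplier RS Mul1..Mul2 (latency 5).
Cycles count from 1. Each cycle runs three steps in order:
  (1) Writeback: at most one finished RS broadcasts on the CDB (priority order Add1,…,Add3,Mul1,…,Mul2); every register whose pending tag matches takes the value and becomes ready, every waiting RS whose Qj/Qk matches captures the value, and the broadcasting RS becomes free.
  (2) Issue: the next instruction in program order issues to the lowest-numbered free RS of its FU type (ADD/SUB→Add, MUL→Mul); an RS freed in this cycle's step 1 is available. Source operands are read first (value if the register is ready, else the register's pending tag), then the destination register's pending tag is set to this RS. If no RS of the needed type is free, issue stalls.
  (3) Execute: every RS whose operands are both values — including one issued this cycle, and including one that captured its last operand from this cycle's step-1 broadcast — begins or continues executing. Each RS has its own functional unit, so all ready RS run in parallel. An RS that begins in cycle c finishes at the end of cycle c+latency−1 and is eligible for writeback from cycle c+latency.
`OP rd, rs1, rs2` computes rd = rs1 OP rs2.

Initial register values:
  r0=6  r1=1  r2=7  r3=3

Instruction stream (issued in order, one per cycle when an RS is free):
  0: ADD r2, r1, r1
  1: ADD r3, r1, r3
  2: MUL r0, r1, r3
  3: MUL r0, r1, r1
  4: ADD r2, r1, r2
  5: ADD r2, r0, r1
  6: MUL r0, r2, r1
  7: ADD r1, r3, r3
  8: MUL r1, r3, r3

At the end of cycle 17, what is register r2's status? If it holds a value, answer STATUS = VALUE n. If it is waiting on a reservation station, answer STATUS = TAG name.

  c1: issue ADD r2<-Add1  regs: r0:6,r1:1,r2:Add1,r3:3
  c2: issue ADD r3<-Add2  regs: r0:6,r1:1,r2:Add1,r3:Add2
  c3: issue MUL r0<-Mul1  regs: r0:Mul1,r1:1,r2:Add1,r3:Add2
  c4: CDB Add1=2; issue MUL r0<-Mul2  regs: r0:Mul2,r1:1,r2:2,r3:Add2
  c5: CDB Add2=4; issue ADD r2<-Add1  regs: r0:Mul2,r1:1,r2:Add1,r3:4
  c6: issue ADD r2<-Add2  regs: r0:Mul2,r1:1,r2:Add2,r3:4
  c7: stall  regs: r0:Mul2,r1:1,r2:Add2,r3:4
  c8: CDB Add1=3; stall  regs: r0:Mul2,r1:1,r2:Add2,r3:4
  c9: CDB Mul2=1; issue MUL r0<-Mul2  regs: r0:Mul2,r1:1,r2:Add2,r3:4
  c10: CDB Mul1=4; issue ADD r1<-Add1  regs: r0:Mul2,r1:Add1,r2:Add2,r3:4
  c11: issue MUL r1<-Mul1  regs: r0:Mul2,r1:Mul1,r2:Add2,r3:4
  c12: CDB Add2=2  regs: r0:Mul2,r1:Mul1,r2:2,r3:4
  c13: CDB Add1=8  regs: r0:Mul2,r1:Mul1,r2:2,r3:4
  c14: -  regs: r0:Mul2,r1:Mul1,r2:2,r3:4
  c15: -  regs: r0:Mul2,r1:Mul1,r2:2,r3:4
  c16: CDB Mul1=16  regs: r0:Mul2,r1:16,r2:2,r3:4
  c17: CDB Mul2=2  regs: r0:2,r1:16,r2:2,r3:4

STATUS = VALUE 2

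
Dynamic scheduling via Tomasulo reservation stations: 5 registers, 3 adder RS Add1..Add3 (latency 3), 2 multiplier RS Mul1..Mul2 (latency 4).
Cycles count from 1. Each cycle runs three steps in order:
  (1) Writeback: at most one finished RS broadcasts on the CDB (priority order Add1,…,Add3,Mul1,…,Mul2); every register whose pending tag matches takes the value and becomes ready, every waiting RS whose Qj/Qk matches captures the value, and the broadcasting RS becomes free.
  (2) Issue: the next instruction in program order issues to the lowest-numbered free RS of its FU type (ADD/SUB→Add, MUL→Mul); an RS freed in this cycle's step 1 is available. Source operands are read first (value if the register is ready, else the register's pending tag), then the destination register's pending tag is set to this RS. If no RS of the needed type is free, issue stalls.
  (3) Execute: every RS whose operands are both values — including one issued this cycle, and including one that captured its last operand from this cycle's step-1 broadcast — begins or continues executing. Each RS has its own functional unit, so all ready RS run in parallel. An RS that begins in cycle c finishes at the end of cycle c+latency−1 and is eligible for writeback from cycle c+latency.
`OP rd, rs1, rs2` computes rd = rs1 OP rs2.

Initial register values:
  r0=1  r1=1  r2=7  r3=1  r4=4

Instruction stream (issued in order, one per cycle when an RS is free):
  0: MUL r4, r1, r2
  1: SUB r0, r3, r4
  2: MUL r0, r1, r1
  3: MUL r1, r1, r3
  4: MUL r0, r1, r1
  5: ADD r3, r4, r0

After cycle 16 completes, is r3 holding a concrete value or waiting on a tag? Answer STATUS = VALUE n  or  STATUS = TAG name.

cycle 1: issue MUL r4<-Mul1 // r0:1,r1:1,r2:7,r3:1,r4:Mul1
cycle 2: issue SUB r0<-Add1 // r0:Add1,r1:1,r2:7,r3:1,r4:Mul1
cycle 3: issue MUL r0<-Mul2 // r0:Mul2,r1:1,r2:7,r3:1,r4:Mul1
cycle 4: stall // r0:Mul2,r1:1,r2:7,r3:1,r4:Mul1
cycle 5: CDB Mul1=7; issue MUL r1<-Mul1 // r0:Mul2,r1:Mul1,r2:7,r3:1,r4:7
cycle 6: stall // r0:Mul2,r1:Mul1,r2:7,r3:1,r4:7
cycle 7: CDB Mul2=1; issue MUL r0<-Mul2 // r0:Mul2,r1:Mul1,r2:7,r3:1,r4:7
cycle 8: CDB Add1=-6; issue ADD r3<-Add1 // r0:Mul2,r1:Mul1,r2:7,r3:Add1,r4:7
cycle 9: CDB Mul1=1 // r0:Mul2,r1:1,r2:7,r3:Add1,r4:7
cycle 10: - // r0:Mul2,r1:1,r2:7,r3:Add1,r4:7
cycle 11: - // r0:Mul2,r1:1,r2:7,r3:Add1,r4:7
cycle 12: - // r0:Mul2,r1:1,r2:7,r3:Add1,r4:7
cycle 13: CDB Mul2=1 // r0:1,r1:1,r2:7,r3:Add1,r4:7
cycle 14: - // r0:1,r1:1,r2:7,r3:Add1,r4:7
cycle 15: - // r0:1,r1:1,r2:7,r3:Add1,r4:7
cycle 16: CDB Add1=8 // r0:1,r1:1,r2:7,r3:8,r4:7

STATUS = VALUE 8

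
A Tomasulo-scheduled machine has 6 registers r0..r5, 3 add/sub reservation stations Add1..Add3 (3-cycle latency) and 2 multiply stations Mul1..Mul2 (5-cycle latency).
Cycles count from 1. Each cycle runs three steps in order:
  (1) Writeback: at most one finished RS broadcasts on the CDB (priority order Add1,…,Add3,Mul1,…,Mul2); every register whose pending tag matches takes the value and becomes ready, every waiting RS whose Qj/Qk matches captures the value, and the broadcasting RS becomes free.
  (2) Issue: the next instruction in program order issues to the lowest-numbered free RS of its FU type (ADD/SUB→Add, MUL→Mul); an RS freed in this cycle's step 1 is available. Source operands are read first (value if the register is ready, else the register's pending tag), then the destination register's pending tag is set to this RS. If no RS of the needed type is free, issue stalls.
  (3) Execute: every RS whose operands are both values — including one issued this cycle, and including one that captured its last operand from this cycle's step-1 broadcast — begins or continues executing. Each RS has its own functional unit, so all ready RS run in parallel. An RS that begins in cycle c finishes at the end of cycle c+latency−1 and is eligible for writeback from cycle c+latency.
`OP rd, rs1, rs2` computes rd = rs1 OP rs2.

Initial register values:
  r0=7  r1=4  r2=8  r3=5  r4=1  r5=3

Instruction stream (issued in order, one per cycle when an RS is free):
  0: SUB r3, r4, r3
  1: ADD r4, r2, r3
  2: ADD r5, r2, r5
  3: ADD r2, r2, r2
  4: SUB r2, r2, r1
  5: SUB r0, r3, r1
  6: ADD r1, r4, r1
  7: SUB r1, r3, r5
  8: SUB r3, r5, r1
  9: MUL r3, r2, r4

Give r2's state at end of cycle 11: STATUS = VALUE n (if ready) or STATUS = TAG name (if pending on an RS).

STATUS = TAG Add3

  c1: issue SUB r3<-Add1  regs: r0:7,r1:4,r2:8,r3:Add1,r4:1,r5:3
  c2: issue ADD r4<-Add2  regs: r0:7,r1:4,r2:8,r3:Add1,r4:Add2,r5:3
  c3: issue ADD r5<-Add3  regs: r0:7,r1:4,r2:8,r3:Add1,r4:Add2,r5:Add3
  c4: CDB Add1=-4; issue ADD r2<-Add1  regs: r0:7,r1:4,r2:Add1,r3:-4,r4:Add2,r5:Add3
  c5: stall  regs: r0:7,r1:4,r2:Add1,r3:-4,r4:Add2,r5:Add3
  c6: CDB Add3=11; issue SUB r2<-Add3  regs: r0:7,r1:4,r2:Add3,r3:-4,r4:Add2,r5:11
  c7: CDB Add1=16; issue SUB r0<-Add1  regs: r0:Add1,r1:4,r2:Add3,r3:-4,r4:Add2,r5:11
  c8: CDB Add2=4; issue ADD r1<-Add2  regs: r0:Add1,r1:Add2,r2:Add3,r3:-4,r4:4,r5:11
  c9: stall  regs: r0:Add1,r1:Add2,r2:Add3,r3:-4,r4:4,r5:11
  c10: CDB Add1=-8; issue SUB r1<-Add1  regs: r0:-8,r1:Add1,r2:Add3,r3:-4,r4:4,r5:11
  c11: CDB Add2=8; issue SUB r3<-Add2  regs: r0:-8,r1:Add1,r2:Add3,r3:Add2,r4:4,r5:11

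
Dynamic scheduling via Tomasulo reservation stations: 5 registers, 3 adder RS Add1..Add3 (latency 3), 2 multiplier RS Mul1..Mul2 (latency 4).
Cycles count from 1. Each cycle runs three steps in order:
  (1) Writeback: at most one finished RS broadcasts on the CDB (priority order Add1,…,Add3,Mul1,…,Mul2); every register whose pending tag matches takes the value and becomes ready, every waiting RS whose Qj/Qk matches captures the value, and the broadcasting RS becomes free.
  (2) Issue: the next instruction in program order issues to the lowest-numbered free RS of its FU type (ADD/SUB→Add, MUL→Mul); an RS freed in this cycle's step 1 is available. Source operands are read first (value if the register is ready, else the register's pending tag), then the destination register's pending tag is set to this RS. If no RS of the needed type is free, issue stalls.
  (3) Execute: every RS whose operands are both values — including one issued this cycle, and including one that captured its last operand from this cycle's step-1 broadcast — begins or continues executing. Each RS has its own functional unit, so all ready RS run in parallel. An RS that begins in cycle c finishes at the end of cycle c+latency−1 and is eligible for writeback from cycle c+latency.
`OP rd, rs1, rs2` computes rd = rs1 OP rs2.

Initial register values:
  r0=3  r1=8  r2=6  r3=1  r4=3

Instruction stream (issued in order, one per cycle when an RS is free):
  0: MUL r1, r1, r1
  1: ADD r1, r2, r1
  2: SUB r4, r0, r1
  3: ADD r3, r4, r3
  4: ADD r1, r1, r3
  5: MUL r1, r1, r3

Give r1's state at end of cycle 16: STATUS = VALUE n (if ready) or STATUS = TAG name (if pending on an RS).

cycle 1: issue MUL r1<-Mul1 // r0:3,r1:Mul1,r2:6,r3:1,r4:3
cycle 2: issue ADD r1<-Add1 // r0:3,r1:Add1,r2:6,r3:1,r4:3
cycle 3: issue SUB r4<-Add2 // r0:3,r1:Add1,r2:6,r3:1,r4:Add2
cycle 4: issue ADD r3<-Add3 // r0:3,r1:Add1,r2:6,r3:Add3,r4:Add2
cycle 5: CDB Mul1=64; stall // r0:3,r1:Add1,r2:6,r3:Add3,r4:Add2
cycle 6: stall // r0:3,r1:Add1,r2:6,r3:Add3,r4:Add2
cycle 7: stall // r0:3,r1:Add1,r2:6,r3:Add3,r4:Add2
cycle 8: CDB Add1=70; issue ADD r1<-Add1 // r0:3,r1:Add1,r2:6,r3:Add3,r4:Add2
cycle 9: issue MUL r1<-Mul1 // r0:3,r1:Mul1,r2:6,r3:Add3,r4:Add2
cycle 10: - // r0:3,r1:Mul1,r2:6,r3:Add3,r4:Add2
cycle 11: CDB Add2=-67 // r0:3,r1:Mul1,r2:6,r3:Add3,r4:-67
cycle 12: - // r0:3,r1:Mul1,r2:6,r3:Add3,r4:-67
cycle 13: - // r0:3,r1:Mul1,r2:6,r3:Add3,r4:-67
cycle 14: CDB Add3=-66 // r0:3,r1:Mul1,r2:6,r3:-66,r4:-67
cycle 15: - // r0:3,r1:Mul1,r2:6,r3:-66,r4:-67
cycle 16: - // r0:3,r1:Mul1,r2:6,r3:-66,r4:-67

STATUS = TAG Mul1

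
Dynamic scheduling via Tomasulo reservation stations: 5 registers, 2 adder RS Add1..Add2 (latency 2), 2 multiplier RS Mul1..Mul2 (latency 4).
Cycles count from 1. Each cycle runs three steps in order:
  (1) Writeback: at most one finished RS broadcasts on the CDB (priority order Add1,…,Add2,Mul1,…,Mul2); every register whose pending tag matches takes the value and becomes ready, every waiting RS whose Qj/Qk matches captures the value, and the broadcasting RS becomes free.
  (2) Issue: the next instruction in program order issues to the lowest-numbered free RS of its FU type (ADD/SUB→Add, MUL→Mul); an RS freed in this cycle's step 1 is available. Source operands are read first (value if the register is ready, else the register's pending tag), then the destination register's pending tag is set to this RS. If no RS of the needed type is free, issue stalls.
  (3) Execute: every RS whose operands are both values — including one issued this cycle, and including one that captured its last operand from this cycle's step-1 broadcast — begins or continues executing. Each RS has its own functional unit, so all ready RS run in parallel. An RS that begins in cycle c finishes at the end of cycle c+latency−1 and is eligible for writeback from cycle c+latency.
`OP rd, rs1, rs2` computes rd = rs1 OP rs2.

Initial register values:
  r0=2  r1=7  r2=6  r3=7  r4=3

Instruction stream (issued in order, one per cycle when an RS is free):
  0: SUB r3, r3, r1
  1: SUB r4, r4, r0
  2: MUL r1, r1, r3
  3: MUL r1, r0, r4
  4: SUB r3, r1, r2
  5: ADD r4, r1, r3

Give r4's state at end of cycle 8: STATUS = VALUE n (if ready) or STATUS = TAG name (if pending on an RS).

cycle 1: issue SUB r3<-Add1 // r0:2,r1:7,r2:6,r3:Add1,r4:3
cycle 2: issue SUB r4<-Add2 // r0:2,r1:7,r2:6,r3:Add1,r4:Add2
cycle 3: CDB Add1=0; issue MUL r1<-Mul1 // r0:2,r1:Mul1,r2:6,r3:0,r4:Add2
cycle 4: CDB Add2=1; issue MUL r1<-Mul2 // r0:2,r1:Mul2,r2:6,r3:0,r4:1
cycle 5: issue SUB r3<-Add1 // r0:2,r1:Mul2,r2:6,r3:Add1,r4:1
cycle 6: issue ADD r4<-Add2 // r0:2,r1:Mul2,r2:6,r3:Add1,r4:Add2
cycle 7: CDB Mul1=0 // r0:2,r1:Mul2,r2:6,r3:Add1,r4:Add2
cycle 8: CDB Mul2=2 // r0:2,r1:2,r2:6,r3:Add1,r4:Add2

STATUS = TAG Add2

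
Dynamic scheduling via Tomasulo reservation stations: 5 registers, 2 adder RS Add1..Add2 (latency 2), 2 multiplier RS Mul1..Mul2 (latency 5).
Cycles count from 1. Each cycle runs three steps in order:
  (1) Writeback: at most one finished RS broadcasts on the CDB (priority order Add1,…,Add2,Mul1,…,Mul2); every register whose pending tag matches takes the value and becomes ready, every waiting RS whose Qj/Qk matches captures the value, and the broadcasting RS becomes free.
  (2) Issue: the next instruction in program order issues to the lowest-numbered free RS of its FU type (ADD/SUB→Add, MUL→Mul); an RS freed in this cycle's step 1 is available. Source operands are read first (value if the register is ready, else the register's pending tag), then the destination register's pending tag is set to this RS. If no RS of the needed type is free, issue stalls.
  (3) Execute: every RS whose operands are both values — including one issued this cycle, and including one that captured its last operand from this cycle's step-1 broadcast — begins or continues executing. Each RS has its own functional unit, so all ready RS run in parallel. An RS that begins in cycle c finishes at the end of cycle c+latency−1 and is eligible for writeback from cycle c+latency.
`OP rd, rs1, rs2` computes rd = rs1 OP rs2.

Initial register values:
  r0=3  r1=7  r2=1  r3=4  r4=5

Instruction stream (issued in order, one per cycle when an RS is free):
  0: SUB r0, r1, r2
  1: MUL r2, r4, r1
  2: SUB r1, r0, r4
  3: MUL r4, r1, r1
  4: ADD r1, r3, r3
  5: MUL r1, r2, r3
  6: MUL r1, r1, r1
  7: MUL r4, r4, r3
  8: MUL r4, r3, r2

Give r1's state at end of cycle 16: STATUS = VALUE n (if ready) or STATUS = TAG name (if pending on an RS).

STATUS = TAG Mul2

c1: issue SUB r0<-Add1 | r0:Add1,r1:7,r2:1,r3:4,r4:5
c2: issue MUL r2<-Mul1 | r0:Add1,r1:7,r2:Mul1,r3:4,r4:5
c3: CDB Add1=6; issue SUB r1<-Add1 | r0:6,r1:Add1,r2:Mul1,r3:4,r4:5
c4: issue MUL r4<-Mul2 | r0:6,r1:Add1,r2:Mul1,r3:4,r4:Mul2
c5: CDB Add1=1; issue ADD r1<-Add1 | r0:6,r1:Add1,r2:Mul1,r3:4,r4:Mul2
c6: stall | r0:6,r1:Add1,r2:Mul1,r3:4,r4:Mul2
c7: CDB Add1=8; stall | r0:6,r1:8,r2:Mul1,r3:4,r4:Mul2
c8: CDB Mul1=35; issue MUL r1<-Mul1 | r0:6,r1:Mul1,r2:35,r3:4,r4:Mul2
c9: stall | r0:6,r1:Mul1,r2:35,r3:4,r4:Mul2
c10: CDB Mul2=1; issue MUL r1<-Mul2 | r0:6,r1:Mul2,r2:35,r3:4,r4:1
c11: stall | r0:6,r1:Mul2,r2:35,r3:4,r4:1
c12: stall | r0:6,r1:Mul2,r2:35,r3:4,r4:1
c13: CDB Mul1=140; issue MUL r4<-Mul1 | r0:6,r1:Mul2,r2:35,r3:4,r4:Mul1
c14: stall | r0:6,r1:Mul2,r2:35,r3:4,r4:Mul1
c15: stall | r0:6,r1:Mul2,r2:35,r3:4,r4:Mul1
c16: stall | r0:6,r1:Mul2,r2:35,r3:4,r4:Mul1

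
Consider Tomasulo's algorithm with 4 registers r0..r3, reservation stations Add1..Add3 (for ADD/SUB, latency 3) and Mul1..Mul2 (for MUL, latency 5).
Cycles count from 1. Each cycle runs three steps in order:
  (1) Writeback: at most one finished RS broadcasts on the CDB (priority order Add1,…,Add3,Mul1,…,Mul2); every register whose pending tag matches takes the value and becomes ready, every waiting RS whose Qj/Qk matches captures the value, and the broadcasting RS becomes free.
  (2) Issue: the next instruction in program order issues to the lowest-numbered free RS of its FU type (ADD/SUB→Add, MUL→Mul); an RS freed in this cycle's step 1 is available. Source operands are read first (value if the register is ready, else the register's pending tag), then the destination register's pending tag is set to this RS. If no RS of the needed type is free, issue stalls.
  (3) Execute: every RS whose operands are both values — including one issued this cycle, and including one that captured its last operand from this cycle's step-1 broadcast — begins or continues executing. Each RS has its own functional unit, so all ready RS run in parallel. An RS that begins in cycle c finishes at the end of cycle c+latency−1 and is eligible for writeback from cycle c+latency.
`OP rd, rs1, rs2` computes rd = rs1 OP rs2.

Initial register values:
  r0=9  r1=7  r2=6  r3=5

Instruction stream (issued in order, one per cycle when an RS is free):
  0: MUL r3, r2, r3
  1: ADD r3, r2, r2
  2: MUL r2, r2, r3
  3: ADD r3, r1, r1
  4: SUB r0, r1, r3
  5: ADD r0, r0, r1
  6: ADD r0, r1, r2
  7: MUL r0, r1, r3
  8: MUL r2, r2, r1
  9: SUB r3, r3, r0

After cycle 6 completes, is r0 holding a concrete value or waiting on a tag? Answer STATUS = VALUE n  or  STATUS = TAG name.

cycle 1: issue MUL r3<-Mul1 // r0:9,r1:7,r2:6,r3:Mul1
cycle 2: issue ADD r3<-Add1 // r0:9,r1:7,r2:6,r3:Add1
cycle 3: issue MUL r2<-Mul2 // r0:9,r1:7,r2:Mul2,r3:Add1
cycle 4: issue ADD r3<-Add2 // r0:9,r1:7,r2:Mul2,r3:Add2
cycle 5: CDB Add1=12; issue SUB r0<-Add1 // r0:Add1,r1:7,r2:Mul2,r3:Add2
cycle 6: CDB Mul1=30; issue ADD r0<-Add3 // r0:Add3,r1:7,r2:Mul2,r3:Add2

STATUS = TAG Add3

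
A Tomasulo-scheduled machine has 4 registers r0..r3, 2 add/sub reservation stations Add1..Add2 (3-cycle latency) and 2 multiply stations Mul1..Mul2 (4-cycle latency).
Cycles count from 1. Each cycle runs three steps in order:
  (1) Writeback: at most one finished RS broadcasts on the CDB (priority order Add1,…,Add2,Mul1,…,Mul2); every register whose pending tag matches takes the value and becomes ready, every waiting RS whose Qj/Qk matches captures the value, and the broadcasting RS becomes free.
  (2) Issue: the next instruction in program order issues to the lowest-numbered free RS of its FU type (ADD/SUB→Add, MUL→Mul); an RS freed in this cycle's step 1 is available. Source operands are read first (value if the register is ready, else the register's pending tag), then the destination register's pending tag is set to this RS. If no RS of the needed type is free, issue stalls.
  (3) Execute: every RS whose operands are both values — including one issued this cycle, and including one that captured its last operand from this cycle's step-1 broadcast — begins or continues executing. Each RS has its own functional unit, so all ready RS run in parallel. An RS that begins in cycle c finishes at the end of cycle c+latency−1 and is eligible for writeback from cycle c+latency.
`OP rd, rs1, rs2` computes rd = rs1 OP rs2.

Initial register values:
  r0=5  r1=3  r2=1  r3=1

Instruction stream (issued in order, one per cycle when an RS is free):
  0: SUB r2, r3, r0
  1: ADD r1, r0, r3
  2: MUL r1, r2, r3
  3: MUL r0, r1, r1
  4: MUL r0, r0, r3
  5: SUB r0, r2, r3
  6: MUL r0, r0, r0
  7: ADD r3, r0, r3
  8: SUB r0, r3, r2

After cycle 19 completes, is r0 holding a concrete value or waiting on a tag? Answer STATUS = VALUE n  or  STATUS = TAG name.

cycle 1: issue SUB r2<-Add1 // r0:5,r1:3,r2:Add1,r3:1
cycle 2: issue ADD r1<-Add2 // r0:5,r1:Add2,r2:Add1,r3:1
cycle 3: issue MUL r1<-Mul1 // r0:5,r1:Mul1,r2:Add1,r3:1
cycle 4: CDB Add1=-4; issue MUL r0<-Mul2 // r0:Mul2,r1:Mul1,r2:-4,r3:1
cycle 5: CDB Add2=6; stall // r0:Mul2,r1:Mul1,r2:-4,r3:1
cycle 6: stall // r0:Mul2,r1:Mul1,r2:-4,r3:1
cycle 7: stall // r0:Mul2,r1:Mul1,r2:-4,r3:1
cycle 8: CDB Mul1=-4; issue MUL r0<-Mul1 // r0:Mul1,r1:-4,r2:-4,r3:1
cycle 9: issue SUB r0<-Add1 // r0:Add1,r1:-4,r2:-4,r3:1
cycle 10: stall // r0:Add1,r1:-4,r2:-4,r3:1
cycle 11: stall // r0:Add1,r1:-4,r2:-4,r3:1
cycle 12: CDB Add1=-5; stall // r0:-5,r1:-4,r2:-4,r3:1
cycle 13: CDB Mul2=16; issue MUL r0<-Mul2 // r0:Mul2,r1:-4,r2:-4,r3:1
cycle 14: issue ADD r3<-Add1 // r0:Mul2,r1:-4,r2:-4,r3:Add1
cycle 15: issue SUB r0<-Add2 // r0:Add2,r1:-4,r2:-4,r3:Add1
cycle 16: - // r0:Add2,r1:-4,r2:-4,r3:Add1
cycle 17: CDB Mul1=16 // r0:Add2,r1:-4,r2:-4,r3:Add1
cycle 18: CDB Mul2=25 // r0:Add2,r1:-4,r2:-4,r3:Add1
cycle 19: - // r0:Add2,r1:-4,r2:-4,r3:Add1

STATUS = TAG Add2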